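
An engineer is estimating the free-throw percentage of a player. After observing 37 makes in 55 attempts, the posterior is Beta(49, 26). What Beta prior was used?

Under Beta–binomial conjugacy the posterior parameters are (a+s, b+f).
So a = 49 − 37 = 12 and b = 26 − 18 = 8.

Beta(12, 8)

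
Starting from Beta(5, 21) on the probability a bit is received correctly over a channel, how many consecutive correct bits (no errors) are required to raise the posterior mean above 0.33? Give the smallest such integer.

After k correct bits and 0 errors the posterior is Beta(5+k, 21), with mean (5+k)/(5+21+k).
Set (5+k)/(26+k) > 0.33 and solve: k > (0.33·26 − 5)/(1 − 0.33) = 5.343.
The smallest integer exceeding 5.343 is 6.

k = 6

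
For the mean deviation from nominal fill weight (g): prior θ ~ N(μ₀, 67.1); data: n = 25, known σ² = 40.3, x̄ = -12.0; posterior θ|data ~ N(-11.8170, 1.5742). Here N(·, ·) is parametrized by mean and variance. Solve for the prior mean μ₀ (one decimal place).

The posterior mean is a precision-weighted average: μ_n = (τ₀μ₀ + τ_data·x̄)/(τ₀+τ_data), with τ₀=1/σ₀² and τ_data=n/σ².
Here τ₀ = 1/67.1 = 0.014903 and τ_data = 25/40.3 = 0.620347, so τ_n = 0.635250.
Rearranging for μ₀: μ₀ = (μ_n·τ_n − τ_data·x̄)/τ₀ = (-11.8170·0.635250 − 0.620347·-12.0) / 0.014903 = -0.062585/0.014903 ≈ -4.2.

μ₀ = -4.2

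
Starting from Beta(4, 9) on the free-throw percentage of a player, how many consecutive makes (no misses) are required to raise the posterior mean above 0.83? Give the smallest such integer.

k = 40

After k makes and 0 misses the posterior is Beta(4+k, 9), with mean (4+k)/(4+9+k).
Set (4+k)/(13+k) > 0.83 and solve: k > (0.83·13 − 4)/(1 − 0.83) = 39.941.
The smallest integer exceeding 39.941 is 40, and checking k=40: (44)/(53) = 0.8302 > 0.83.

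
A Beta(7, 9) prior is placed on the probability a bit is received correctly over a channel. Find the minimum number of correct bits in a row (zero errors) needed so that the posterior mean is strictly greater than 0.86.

k = 49

After k correct bits and 0 errors the posterior is Beta(7+k, 9), with mean (7+k)/(7+9+k).
Set (7+k)/(16+k) > 0.86 and solve: k > (0.86·16 − 7)/(1 − 0.86) = 48.286.
The smallest integer exceeding 48.286 is 49.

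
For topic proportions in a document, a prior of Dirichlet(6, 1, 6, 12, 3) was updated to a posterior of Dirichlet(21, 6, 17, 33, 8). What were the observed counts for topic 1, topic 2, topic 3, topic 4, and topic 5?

counts (15, 5, 11, 21, 5)

For a Dirichlet(α) prior with multinomial counts c, the posterior is Dirichlet(α + c) componentwise.
Counts are posterior − prior componentwise: 21−6=15, 6−1=5, 17−6=11, 33−12=21, 8−3=5.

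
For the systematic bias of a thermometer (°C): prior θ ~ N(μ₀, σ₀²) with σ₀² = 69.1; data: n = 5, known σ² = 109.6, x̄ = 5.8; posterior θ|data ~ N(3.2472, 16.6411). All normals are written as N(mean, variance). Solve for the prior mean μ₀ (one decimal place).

μ₀ = -4.8

The posterior mean is a precision-weighted average: μ_n = (τ₀μ₀ + τ_data·x̄)/(τ₀+τ_data), with τ₀=1/σ₀² and τ_data=n/σ².
Here τ₀ = 1/69.1 = 0.014472 and τ_data = 5/109.6 = 0.045620, so τ_n = 0.060092.
Rearranging for μ₀: μ₀ = (μ_n·τ_n − τ_data·x̄)/τ₀ = (3.2472·0.060092 − 0.045620·5.8) / 0.014472 = -0.069465/0.014472 ≈ -4.8.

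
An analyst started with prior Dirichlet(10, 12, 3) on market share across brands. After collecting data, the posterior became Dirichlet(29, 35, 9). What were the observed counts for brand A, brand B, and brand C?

counts (19, 23, 6)

For a Dirichlet(α) prior with multinomial counts c, the posterior is Dirichlet(α + c) componentwise.
Counts are posterior − prior componentwise: 29−10=19, 35−12=23, 9−3=6.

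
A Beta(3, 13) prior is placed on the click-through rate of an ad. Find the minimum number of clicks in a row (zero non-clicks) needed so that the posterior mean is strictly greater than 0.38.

k = 5

After k clicks and 0 non-clicks the posterior is Beta(3+k, 13), with mean (3+k)/(3+13+k).
Set (3+k)/(16+k) > 0.38 and solve: k > (0.38·16 − 3)/(1 − 0.38) = 4.968.
The smallest integer exceeding 4.968 is 5, and checking k=5: (8)/(21) = 0.3810 > 0.38.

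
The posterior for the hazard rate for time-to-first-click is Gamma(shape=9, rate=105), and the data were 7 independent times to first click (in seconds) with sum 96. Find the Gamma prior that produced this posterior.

Gamma–exponential conjugacy: posterior shape = α + n, posterior rate = β + Σtᵢ.
So α = 9 − 7 = 2 and β = 105 − 96 = 9.

Gamma(shape=2, rate=9)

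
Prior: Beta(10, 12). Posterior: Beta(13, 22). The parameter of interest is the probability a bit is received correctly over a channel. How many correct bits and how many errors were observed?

3 correct bits and 10 errors

Beta is conjugate to the binomial likelihood: posterior = Beta(a+s, b+f).
Match parameters: s=13−10=3, f=22−12=10.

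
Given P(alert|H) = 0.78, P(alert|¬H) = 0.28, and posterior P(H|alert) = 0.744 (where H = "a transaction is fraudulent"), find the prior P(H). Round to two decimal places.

In odds form, posterior odds = prior odds × likelihood ratio, so prior odds = posterior odds ÷ LR.
Posterior odds = 0.744/(1−0.744) = 2.9062. LR = 0.78/0.28 = 2.7857.
Prior odds = 2.9062/2.7857 = 1.0433, so P(H) = 1.0433/(1+1.0433) ≈ 0.51.

P(H) = 0.51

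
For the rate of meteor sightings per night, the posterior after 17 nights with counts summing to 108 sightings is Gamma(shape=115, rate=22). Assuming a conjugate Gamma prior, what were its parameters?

Gamma(shape=7, rate=5)

Gamma–Poisson conjugacy: posterior shape = α + Σxᵢ, posterior rate = β + n.
So α = 115 − 108 = 7 and β = 22 − 17 = 5.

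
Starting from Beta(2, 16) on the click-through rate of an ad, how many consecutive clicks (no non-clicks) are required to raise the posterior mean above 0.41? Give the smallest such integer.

k = 10

After k clicks and 0 non-clicks the posterior is Beta(2+k, 16), with mean (2+k)/(2+16+k).
Set (2+k)/(18+k) > 0.41 and solve: k > (0.41·18 − 2)/(1 − 0.41) = 9.119.
The smallest integer exceeding 9.119 is 10.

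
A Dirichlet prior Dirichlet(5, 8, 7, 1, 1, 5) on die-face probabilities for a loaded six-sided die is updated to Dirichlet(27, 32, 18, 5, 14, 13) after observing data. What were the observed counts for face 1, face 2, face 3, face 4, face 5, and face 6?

counts (22, 24, 11, 4, 13, 8)

For a Dirichlet(α) prior with multinomial counts c, the posterior is Dirichlet(α + c) componentwise.
Counts are posterior − prior componentwise: 27−5=22, 32−8=24, 18−7=11, 5−1=4, 14−1=13, 13−5=8.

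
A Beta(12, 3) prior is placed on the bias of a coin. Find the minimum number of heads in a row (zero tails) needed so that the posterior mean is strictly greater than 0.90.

After k heads and 0 tails the posterior is Beta(12+k, 3), with mean (12+k)/(12+3+k).
Set (12+k)/(15+k) > 0.90 and solve: k > (0.90·15 − 12)/(1 − 0.90) = 15.000.
The smallest integer exceeding 15.000 is 16.

k = 16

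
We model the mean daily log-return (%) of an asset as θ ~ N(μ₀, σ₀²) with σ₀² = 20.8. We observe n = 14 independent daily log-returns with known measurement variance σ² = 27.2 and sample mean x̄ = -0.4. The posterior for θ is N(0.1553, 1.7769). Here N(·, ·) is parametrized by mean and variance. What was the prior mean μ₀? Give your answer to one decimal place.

The posterior mean is a precision-weighted average: μ_n = (τ₀μ₀ + τ_data·x̄)/(τ₀+τ_data), with τ₀=1/σ₀² and τ_data=n/σ².
Here τ₀ = 1/20.8 = 0.048077 and τ_data = 14/27.2 = 0.514706, so τ_n = 0.562783.
Rearranging for μ₀: μ₀ = (μ_n·τ_n − τ_data·x̄)/τ₀ = (0.1553·0.562783 − 0.514706·-0.4) / 0.048077 = 0.293283/0.048077 ≈ 6.1.

μ₀ = 6.1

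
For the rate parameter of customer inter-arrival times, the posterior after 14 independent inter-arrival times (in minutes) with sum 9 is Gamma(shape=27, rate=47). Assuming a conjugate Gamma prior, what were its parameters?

Gamma–exponential conjugacy: posterior shape = α + n, posterior rate = β + Σtᵢ.
So α = 27 − 14 = 13 and β = 47 − 9 = 38.

Gamma(shape=13, rate=38)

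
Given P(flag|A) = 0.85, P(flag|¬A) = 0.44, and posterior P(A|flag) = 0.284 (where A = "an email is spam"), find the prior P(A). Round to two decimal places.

Bayes' rule in odds form gives O(A|E) = O(A)·[P(E|A)/P(E|¬A)], hence O(A) = O(A|E)/LR.
Posterior odds = 0.284/(1−0.284) = 0.3966. LR = 0.85/0.44 = 1.9318.
Prior odds = 0.3966/1.9318 = 0.2053, so P(A) = 0.2053/(1+0.2053) ≈ 0.17.

P(A) = 0.17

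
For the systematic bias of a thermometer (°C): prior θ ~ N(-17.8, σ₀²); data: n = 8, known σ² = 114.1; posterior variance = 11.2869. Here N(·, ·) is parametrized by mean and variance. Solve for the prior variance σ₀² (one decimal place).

σ₀² = 54.1

For the Normal–Normal model with known σ², precisions add: τ_n = τ₀ + n/σ².
So 1/σ₀² = 1/11.2869 − 8/114.1 = 0.088598 − 0.070114 = 0.018484.
Hence σ₀² = 1/0.018484 ≈ 54.1.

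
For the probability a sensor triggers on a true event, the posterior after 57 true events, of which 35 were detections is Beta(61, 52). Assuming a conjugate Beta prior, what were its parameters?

Beta(26, 30)

Under Beta–binomial conjugacy the posterior parameters are (a+s, b+f).
Subtract the data counts: 61−35=26, 52−22=30.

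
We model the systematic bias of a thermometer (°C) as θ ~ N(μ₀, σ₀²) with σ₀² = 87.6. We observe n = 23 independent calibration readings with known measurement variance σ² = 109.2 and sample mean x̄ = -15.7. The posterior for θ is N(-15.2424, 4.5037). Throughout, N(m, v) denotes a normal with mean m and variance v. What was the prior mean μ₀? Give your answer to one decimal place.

μ₀ = -6.8

The posterior mean is a precision-weighted average: μ_n = (τ₀μ₀ + τ_data·x̄)/(τ₀+τ_data), with τ₀=1/σ₀² and τ_data=n/σ².
Here τ₀ = 1/87.6 = 0.011416 and τ_data = 23/109.2 = 0.210623, so τ_n = 0.222039.
Rearranging for μ₀: μ₀ = (μ_n·τ_n − τ_data·x̄)/τ₀ = (-15.2424·0.222039 − 0.210623·-15.7) / 0.011416 = -0.077626/0.011416 ≈ -6.8.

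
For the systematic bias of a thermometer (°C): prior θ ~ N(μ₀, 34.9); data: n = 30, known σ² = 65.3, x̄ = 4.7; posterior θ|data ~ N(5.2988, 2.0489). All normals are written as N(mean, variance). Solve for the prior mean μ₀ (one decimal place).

μ₀ = 14.9

With known observation variance, the Normal–Normal posterior has precision τ_n = τ₀ + n/σ² and mean μ_n = (τ₀μ₀ + (n/σ²)x̄)/τ_n.
Here τ₀ = 1/34.9 = 0.028653 and τ_data = 30/65.3 = 0.459418, so τ_n = 0.488071.
Rearranging for μ₀: μ₀ = (μ_n·τ_n − τ_data·x̄)/τ₀ = (5.2988·0.488071 − 0.459418·4.7) / 0.028653 = 0.426926/0.028653 ≈ 14.9.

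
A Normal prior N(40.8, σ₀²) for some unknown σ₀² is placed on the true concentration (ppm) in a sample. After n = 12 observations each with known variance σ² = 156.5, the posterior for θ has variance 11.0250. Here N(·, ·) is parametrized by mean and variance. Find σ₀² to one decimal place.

For the Normal–Normal model with known σ², precisions add: τ_n = τ₀ + n/σ².
So 1/σ₀² = 1/11.0250 − 12/156.5 = 0.090703 − 0.076677 = 0.014026.
Hence σ₀² = 1/0.014026 ≈ 71.3.

σ₀² = 71.3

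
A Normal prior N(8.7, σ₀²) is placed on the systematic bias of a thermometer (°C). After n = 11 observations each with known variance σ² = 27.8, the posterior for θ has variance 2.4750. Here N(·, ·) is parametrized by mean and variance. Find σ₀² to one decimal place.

Posterior precision equals prior precision plus data precision: 1/σ_n² = 1/σ₀² + n/σ².
So 1/σ₀² = 1/2.4750 − 11/27.8 = 0.404040 − 0.395683 = 0.008357.
Hence σ₀² = 1/0.008357 ≈ 119.7.

σ₀² = 119.7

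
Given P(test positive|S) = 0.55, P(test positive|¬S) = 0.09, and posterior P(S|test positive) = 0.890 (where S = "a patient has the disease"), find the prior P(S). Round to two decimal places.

In odds form, posterior odds = prior odds × likelihood ratio, so prior odds = posterior odds ÷ LR.
Posterior odds = 0.890/(1−0.890) = 8.0909. LR = 0.55/0.09 = 6.1111.
Prior odds = 8.0909/6.1111 = 1.3240, so P(S) = 1.3240/(1+1.3240) ≈ 0.57.

P(S) = 0.57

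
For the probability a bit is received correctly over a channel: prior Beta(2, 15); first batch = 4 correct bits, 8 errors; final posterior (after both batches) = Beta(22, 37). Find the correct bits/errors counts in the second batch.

16 correct bits and 14 errors

Because Beta–binomial updating is additive in the counts, the combined data contributed (α_post−α_prior, β_post−β_prior) successes and failures.
Total across both batches: 22−2=20 correct bits, 37−15=22 errors.
Subtract the first batch: 20−4=16 correct bits and 22−8=14 errors.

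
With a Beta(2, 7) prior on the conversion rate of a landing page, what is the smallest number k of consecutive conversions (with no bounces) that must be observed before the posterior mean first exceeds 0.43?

After k conversions and 0 bounces the posterior is Beta(2+k, 7), with mean (2+k)/(2+7+k).
Set (2+k)/(9+k) > 0.43 and solve: k > (0.43·9 − 2)/(1 − 0.43) = 3.281.
The smallest integer exceeding 3.281 is 4.

k = 4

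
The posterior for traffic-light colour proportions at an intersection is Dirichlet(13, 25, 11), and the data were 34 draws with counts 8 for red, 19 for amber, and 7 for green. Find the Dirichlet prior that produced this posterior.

Dirichlet(5, 6, 4)

For a Dirichlet(α) prior with multinomial counts c, the posterior is Dirichlet(α + c) componentwise.
Subtract each count from the matching posterior parameter: 13−8=5, 25−19=6, 11−7=4.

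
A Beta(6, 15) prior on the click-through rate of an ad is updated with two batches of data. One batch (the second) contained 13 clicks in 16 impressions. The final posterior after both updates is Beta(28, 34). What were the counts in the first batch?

9 clicks and 16 non-clicks

Sequential conjugate updates are equivalent to a single update on the pooled data, so total successes = posterior α − prior α and total failures = posterior β − prior β.
Total across both batches: 28−6=22 clicks, 34−15=19 non-clicks.
Subtract the second batch: 22−13=9 clicks and 19−3=16 non-clicks.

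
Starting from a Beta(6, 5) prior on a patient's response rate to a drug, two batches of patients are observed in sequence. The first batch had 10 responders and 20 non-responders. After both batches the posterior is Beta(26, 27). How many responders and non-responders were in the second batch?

Sequential conjugate updates are equivalent to a single update on the pooled data, so total successes = posterior α − prior α and total failures = posterior β − prior β.
Total across both batches: 26−6=20 responders, 27−5=22 non-responders.
Subtract the first batch: 20−10=10 responders and 22−20=2 non-responders.

10 responders and 2 non-responders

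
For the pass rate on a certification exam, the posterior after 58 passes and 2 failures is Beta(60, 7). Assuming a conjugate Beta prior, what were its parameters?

Beta(2, 5)

A Beta(α, β) prior with s successes and f failures in binomial data gives a Beta(α+s, β+f) posterior.
Subtract the data counts: 60−58=2, 7−2=5.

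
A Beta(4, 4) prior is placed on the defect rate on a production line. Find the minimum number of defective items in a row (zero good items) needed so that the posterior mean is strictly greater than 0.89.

After k defective items and 0 good items the posterior is Beta(4+k, 4), with mean (4+k)/(4+4+k).
Set (4+k)/(8+k) > 0.89 and solve: k > (0.89·8 − 4)/(1 − 0.89) = 28.364.
The smallest integer exceeding 28.364 is 29, and checking k=29: (33)/(37) = 0.8919 > 0.89.

k = 29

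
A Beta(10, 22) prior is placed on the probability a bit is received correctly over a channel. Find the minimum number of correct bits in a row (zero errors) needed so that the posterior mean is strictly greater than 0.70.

After k correct bits and 0 errors the posterior is Beta(10+k, 22), with mean (10+k)/(10+22+k).
Set (10+k)/(32+k) > 0.70 and solve: k > (0.70·32 − 10)/(1 − 0.70) = 41.333.
The smallest integer exceeding 41.333 is 42.

k = 42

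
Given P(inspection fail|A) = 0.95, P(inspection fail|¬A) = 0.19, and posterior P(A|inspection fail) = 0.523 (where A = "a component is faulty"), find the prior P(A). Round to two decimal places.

In odds form, posterior odds = prior odds × likelihood ratio, so prior odds = posterior odds ÷ LR.
Posterior odds = 0.523/(1−0.523) = 1.0964. LR = 0.95/0.19 = 5.0000.
Prior odds = 1.0964/5.0000 = 0.2193, so P(A) = 0.2193/(1+0.2193) ≈ 0.18.

P(A) = 0.18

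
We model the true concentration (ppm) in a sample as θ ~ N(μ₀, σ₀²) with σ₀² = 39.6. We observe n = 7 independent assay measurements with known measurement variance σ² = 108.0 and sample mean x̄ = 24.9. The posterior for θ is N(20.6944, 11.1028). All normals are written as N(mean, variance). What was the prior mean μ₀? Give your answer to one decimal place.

μ₀ = 9.9

With known observation variance, the Normal–Normal posterior has precision τ_n = τ₀ + n/σ² and mean μ_n = (τ₀μ₀ + (n/σ²)x̄)/τ_n.
Here τ₀ = 1/39.6 = 0.025253 and τ_data = 7/108.0 = 0.064815, so τ_n = 0.090068.
Rearranging for μ₀: μ₀ = (μ_n·τ_n − τ_data·x̄)/τ₀ = (20.6944·0.090068 − 0.064815·24.9) / 0.025253 = 0.250010/0.025253 ≈ 9.9.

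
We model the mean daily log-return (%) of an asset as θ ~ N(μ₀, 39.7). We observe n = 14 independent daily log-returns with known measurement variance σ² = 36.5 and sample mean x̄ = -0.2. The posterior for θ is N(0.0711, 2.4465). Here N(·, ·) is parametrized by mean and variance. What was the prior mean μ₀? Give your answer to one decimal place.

μ₀ = 4.2

With known observation variance, the Normal–Normal posterior has precision τ_n = τ₀ + n/σ² and mean μ_n = (τ₀μ₀ + (n/σ²)x̄)/τ_n.
Here τ₀ = 1/39.7 = 0.025189 and τ_data = 14/36.5 = 0.383562, so τ_n = 0.408751.
Rearranging for μ₀: μ₀ = (μ_n·τ_n − τ_data·x̄)/τ₀ = (0.0711·0.408751 − 0.383562·-0.2) / 0.025189 = 0.105775/0.025189 ≈ 4.2.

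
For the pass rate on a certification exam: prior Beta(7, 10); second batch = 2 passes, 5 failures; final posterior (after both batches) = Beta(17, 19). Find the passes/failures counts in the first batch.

8 passes and 4 failures

Sequential conjugate updates are equivalent to a single update on the pooled data, so total successes = posterior α − prior α and total failures = posterior β − prior β.
Total across both batches: 17−7=10 passes, 19−10=9 failures.
Subtract the second batch: 10−2=8 passes and 9−5=4 failures.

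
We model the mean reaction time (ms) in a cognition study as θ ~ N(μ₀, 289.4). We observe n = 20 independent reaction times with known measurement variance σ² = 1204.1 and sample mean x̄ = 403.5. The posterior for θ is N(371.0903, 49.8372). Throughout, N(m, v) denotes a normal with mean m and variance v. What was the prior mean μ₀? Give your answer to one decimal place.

μ₀ = 215.3

With known observation variance, the Normal–Normal posterior has precision τ_n = τ₀ + n/σ² and mean μ_n = (τ₀μ₀ + (n/σ²)x̄)/τ_n.
Here τ₀ = 1/289.4 = 0.003455 and τ_data = 20/1204.1 = 0.016610, so τ_n = 0.020065.
Rearranging for μ₀: μ₀ = (μ_n·τ_n − τ_data·x̄)/τ₀ = (371.0903·0.020065 − 0.016610·403.5) / 0.003455 = 0.743792/0.003455 ≈ 215.3.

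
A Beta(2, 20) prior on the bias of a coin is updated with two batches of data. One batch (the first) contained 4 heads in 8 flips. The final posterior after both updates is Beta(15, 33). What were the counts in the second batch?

Sequential conjugate updates are equivalent to a single update on the pooled data, so total successes = posterior α − prior α and total failures = posterior β − prior β.
Total across both batches: 15−2=13 heads, 33−20=13 tails.
Subtract the first batch: 13−4=9 heads and 13−4=9 tails.

9 heads and 9 tails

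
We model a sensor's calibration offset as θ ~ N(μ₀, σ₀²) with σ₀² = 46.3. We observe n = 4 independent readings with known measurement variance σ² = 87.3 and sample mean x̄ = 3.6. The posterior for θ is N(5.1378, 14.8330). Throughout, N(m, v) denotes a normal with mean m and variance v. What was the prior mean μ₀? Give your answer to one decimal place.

With known observation variance, the Normal–Normal posterior has precision τ_n = τ₀ + n/σ² and mean μ_n = (τ₀μ₀ + (n/σ²)x̄)/τ_n.
Here τ₀ = 1/46.3 = 0.021598 and τ_data = 4/87.3 = 0.045819, so τ_n = 0.067417.
Rearranging for μ₀: μ₀ = (μ_n·τ_n − τ_data·x̄)/τ₀ = (5.1378·0.067417 − 0.045819·3.6) / 0.021598 = 0.181427/0.021598 ≈ 8.4.

μ₀ = 8.4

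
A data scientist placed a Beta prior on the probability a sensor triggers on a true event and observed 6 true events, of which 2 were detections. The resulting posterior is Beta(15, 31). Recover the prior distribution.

A Beta(α, β) prior with s successes and f failures in binomial data gives a Beta(α+s, β+f) posterior.
So α = 15 − 2 = 13 and β = 31 − 4 = 27.

Beta(13, 27)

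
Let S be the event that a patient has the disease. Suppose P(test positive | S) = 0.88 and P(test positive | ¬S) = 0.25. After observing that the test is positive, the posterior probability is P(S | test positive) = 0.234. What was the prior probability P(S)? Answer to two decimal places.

Bayes' rule in odds form gives O(S|E) = O(S)·[P(E|S)/P(E|¬S)], hence O(S) = O(S|E)/LR.
Posterior odds = 0.234/(1−0.234) = 0.3055. LR = 0.88/0.25 = 3.5200.
Prior odds = 0.3055/3.5200 = 0.0868, so P(S) = 0.0868/(1+0.0868) ≈ 0.08.

P(S) = 0.08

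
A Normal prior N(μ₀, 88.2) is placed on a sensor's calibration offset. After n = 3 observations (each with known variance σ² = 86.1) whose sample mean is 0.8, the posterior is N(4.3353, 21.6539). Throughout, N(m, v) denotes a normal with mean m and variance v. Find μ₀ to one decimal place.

The posterior mean is a precision-weighted average: μ_n = (τ₀μ₀ + τ_data·x̄)/(τ₀+τ_data), with τ₀=1/σ₀² and τ_data=n/σ².
Here τ₀ = 1/88.2 = 0.011338 and τ_data = 3/86.1 = 0.034843, so τ_n = 0.046181.
Rearranging for μ₀: μ₀ = (μ_n·τ_n − τ_data·x̄)/τ₀ = (4.3353·0.046181 − 0.034843·0.8) / 0.011338 = 0.172334/0.011338 ≈ 15.2.

μ₀ = 15.2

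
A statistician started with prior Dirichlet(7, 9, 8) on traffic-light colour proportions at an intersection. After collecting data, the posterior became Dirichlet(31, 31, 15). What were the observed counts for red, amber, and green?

For a Dirichlet(α) prior with multinomial counts c, the posterior is Dirichlet(α + c) componentwise.
Counts are posterior − prior componentwise: 31−7=24, 31−9=22, 15−8=7.

counts (24, 22, 7)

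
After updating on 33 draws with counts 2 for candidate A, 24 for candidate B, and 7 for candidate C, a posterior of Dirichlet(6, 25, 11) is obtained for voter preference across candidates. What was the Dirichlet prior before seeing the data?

Dirichlet(4, 1, 4)

For a Dirichlet(α) prior with multinomial counts c, the posterior is Dirichlet(α + c) componentwise.
Subtract each count from the matching posterior parameter: 6−2=4, 25−24=1, 11−7=4.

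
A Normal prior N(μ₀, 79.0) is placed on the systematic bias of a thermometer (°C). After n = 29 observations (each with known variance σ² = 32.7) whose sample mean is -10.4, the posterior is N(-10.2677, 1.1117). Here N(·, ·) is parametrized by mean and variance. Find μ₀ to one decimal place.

μ₀ = -1.0

The posterior mean is a precision-weighted average: μ_n = (τ₀μ₀ + τ_data·x̄)/(τ₀+τ_data), with τ₀=1/σ₀² and τ_data=n/σ².
Here τ₀ = 1/79.0 = 0.012658 and τ_data = 29/32.7 = 0.886850, so τ_n = 0.899508.
Rearranging for μ₀: μ₀ = (μ_n·τ_n − τ_data·x̄)/τ₀ = (-10.2677·0.899508 − 0.886850·-10.4) / 0.012658 = -0.012638/0.012658 ≈ -1.0.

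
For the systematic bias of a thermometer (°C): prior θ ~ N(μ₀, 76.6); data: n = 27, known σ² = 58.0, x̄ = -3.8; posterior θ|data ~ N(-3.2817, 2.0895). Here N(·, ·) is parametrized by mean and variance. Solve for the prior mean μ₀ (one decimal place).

μ₀ = 15.2

The posterior mean is a precision-weighted average: μ_n = (τ₀μ₀ + τ_data·x̄)/(τ₀+τ_data), with τ₀=1/σ₀² and τ_data=n/σ².
Here τ₀ = 1/76.6 = 0.013055 and τ_data = 27/58.0 = 0.465517, so τ_n = 0.478572.
Rearranging for μ₀: μ₀ = (μ_n·τ_n − τ_data·x̄)/τ₀ = (-3.2817·0.478572 − 0.465517·-3.8) / 0.013055 = 0.198435/0.013055 ≈ 15.2.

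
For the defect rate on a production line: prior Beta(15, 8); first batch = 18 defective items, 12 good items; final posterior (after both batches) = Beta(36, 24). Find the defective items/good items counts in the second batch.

Because Beta–binomial updating is additive in the counts, the combined data contributed (α_post−α_prior, β_post−β_prior) successes and failures.
Total across both batches: 36−15=21 defective items, 24−8=16 good items.
Subtract the first batch: 21−18=3 defective items and 16−12=4 good items.

3 defective items and 4 good items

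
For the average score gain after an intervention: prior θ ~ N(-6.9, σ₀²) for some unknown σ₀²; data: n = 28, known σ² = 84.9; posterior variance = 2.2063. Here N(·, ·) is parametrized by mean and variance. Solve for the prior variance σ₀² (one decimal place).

σ₀² = 8.1

Posterior precision equals prior precision plus data precision: 1/σ_n² = 1/σ₀² + n/σ².
So 1/σ₀² = 1/2.2063 − 28/84.9 = 0.453248 − 0.329800 = 0.123448.
Hence σ₀² = 1/0.123448 ≈ 8.1.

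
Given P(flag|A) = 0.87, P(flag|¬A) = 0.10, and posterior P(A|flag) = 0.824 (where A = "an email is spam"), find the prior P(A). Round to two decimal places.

In odds form, posterior odds = prior odds × likelihood ratio, so prior odds = posterior odds ÷ LR.
Posterior odds = 0.824/(1−0.824) = 4.6818. LR = 0.87/0.10 = 8.7000.
Prior odds = 4.6818/8.7000 = 0.5381, so P(A) = 0.5381/(1+0.5381) ≈ 0.35.

P(A) = 0.35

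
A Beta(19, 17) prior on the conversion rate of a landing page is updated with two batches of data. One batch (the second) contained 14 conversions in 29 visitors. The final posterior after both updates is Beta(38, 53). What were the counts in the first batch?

5 conversions and 21 bounces

Because Beta–binomial updating is additive in the counts, the combined data contributed (α_post−α_prior, β_post−β_prior) successes and failures.
Total across both batches: 38−19=19 conversions, 53−17=36 bounces.
Subtract the second batch: 19−14=5 conversions and 36−15=21 bounces.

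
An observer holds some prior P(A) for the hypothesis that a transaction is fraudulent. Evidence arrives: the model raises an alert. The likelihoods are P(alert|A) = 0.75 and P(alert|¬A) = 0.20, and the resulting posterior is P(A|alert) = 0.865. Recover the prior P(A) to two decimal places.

In odds form, posterior odds = prior odds × likelihood ratio, so prior odds = posterior odds ÷ LR.
Posterior odds = 0.865/(1−0.865) = 6.4074. LR = 0.75/0.20 = 3.7500.
Prior odds = 6.4074/3.7500 = 1.7086, so P(A) = 1.7086/(1+1.7086) ≈ 0.63.

P(A) = 0.63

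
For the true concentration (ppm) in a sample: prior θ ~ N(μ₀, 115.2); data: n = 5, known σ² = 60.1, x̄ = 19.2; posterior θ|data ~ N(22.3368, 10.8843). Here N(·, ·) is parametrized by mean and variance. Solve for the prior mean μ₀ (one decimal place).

The posterior mean is a precision-weighted average: μ_n = (τ₀μ₀ + τ_data·x̄)/(τ₀+τ_data), with τ₀=1/σ₀² and τ_data=n/σ².
Here τ₀ = 1/115.2 = 0.008681 and τ_data = 5/60.1 = 0.083195, so τ_n = 0.091876.
Rearranging for μ₀: μ₀ = (μ_n·τ_n − τ_data·x̄)/τ₀ = (22.3368·0.091876 − 0.083195·19.2) / 0.008681 = 0.454872/0.008681 ≈ 52.4.

μ₀ = 52.4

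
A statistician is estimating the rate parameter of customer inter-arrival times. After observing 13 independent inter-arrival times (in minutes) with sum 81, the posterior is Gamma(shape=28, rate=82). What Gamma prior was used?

Gamma(shape=15, rate=1)

For an exponential likelihood with a Gamma(α, β) prior on the rate, n observations with total T give posterior Gamma(α+n, β+T).
So α = 28 − 13 = 15 and β = 82 − 81 = 1.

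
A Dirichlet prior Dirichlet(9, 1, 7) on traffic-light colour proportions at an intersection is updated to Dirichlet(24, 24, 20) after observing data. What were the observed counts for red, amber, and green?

counts (15, 23, 13)

For a Dirichlet(α) prior with multinomial counts c, the posterior is Dirichlet(α + c) componentwise.
Counts are posterior − prior componentwise: 24−9=15, 24−1=23, 20−7=13.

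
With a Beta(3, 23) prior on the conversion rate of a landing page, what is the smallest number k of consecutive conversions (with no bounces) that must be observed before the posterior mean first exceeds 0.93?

After k conversions and 0 bounces the posterior is Beta(3+k, 23), with mean (3+k)/(3+23+k).
Set (3+k)/(26+k) > 0.93 and solve: k > (0.93·26 − 3)/(1 − 0.93) = 302.571.
The smallest integer exceeding 302.571 is 303, and checking k=303: (306)/(329) = 0.9301 > 0.93.

k = 303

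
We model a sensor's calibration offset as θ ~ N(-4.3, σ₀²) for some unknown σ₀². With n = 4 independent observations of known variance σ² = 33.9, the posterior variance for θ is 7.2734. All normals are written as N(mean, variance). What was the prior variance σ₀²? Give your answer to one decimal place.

σ₀² = 51.3

Posterior precision equals prior precision plus data precision: 1/σ_n² = 1/σ₀² + n/σ².
So 1/σ₀² = 1/7.2734 − 4/33.9 = 0.137487 − 0.117994 = 0.019493.
Hence σ₀² = 1/0.019493 ≈ 51.3.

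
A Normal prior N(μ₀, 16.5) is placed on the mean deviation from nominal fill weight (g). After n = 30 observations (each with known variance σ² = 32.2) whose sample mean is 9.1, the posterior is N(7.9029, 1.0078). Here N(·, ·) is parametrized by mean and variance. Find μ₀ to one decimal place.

The posterior mean is a precision-weighted average: μ_n = (τ₀μ₀ + τ_data·x̄)/(τ₀+τ_data), with τ₀=1/σ₀² and τ_data=n/σ².
Here τ₀ = 1/16.5 = 0.060606 and τ_data = 30/32.2 = 0.931677, so τ_n = 0.992283.
Rearranging for μ₀: μ₀ = (μ_n·τ_n − τ_data·x̄)/τ₀ = (7.9029·0.992283 − 0.931677·9.1) / 0.060606 = -0.636347/0.060606 ≈ -10.5.

μ₀ = -10.5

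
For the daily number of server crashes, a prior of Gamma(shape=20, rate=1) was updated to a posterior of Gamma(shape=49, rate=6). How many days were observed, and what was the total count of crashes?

A Gamma(α, β) prior (rate parametrization) on a Poisson rate with n observations summing to S gives posterior Gamma(α+S, β+n).
Matching: Σxᵢ = 49 − 20 = 29 and n = 6 − 1 = 5.

n = 5 days with total 29 crashes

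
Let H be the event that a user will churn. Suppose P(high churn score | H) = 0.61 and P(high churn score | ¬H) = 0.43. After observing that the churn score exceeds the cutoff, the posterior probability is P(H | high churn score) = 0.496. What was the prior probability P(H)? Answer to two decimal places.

Bayes' rule in odds form gives O(H|E) = O(H)·[P(E|H)/P(E|¬H)], hence O(H) = O(H|E)/LR.
Posterior odds = 0.496/(1−0.496) = 0.9841. LR = 0.61/0.43 = 1.4186.
Prior odds = 0.9841/1.4186 = 0.6937, so P(H) = 0.6937/(1+0.6937) ≈ 0.41.

P(H) = 0.41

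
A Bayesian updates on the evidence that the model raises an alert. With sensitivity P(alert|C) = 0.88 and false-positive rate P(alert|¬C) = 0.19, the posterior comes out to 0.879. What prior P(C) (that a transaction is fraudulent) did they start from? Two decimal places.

P(C) = 0.61

In odds form, posterior odds = prior odds × likelihood ratio, so prior odds = posterior odds ÷ LR.
Posterior odds = 0.879/(1−0.879) = 7.2645. LR = 0.88/0.19 = 4.6316.
Prior odds = 7.2645/4.6316 = 1.5685, so P(C) = 1.5685/(1+1.5685) ≈ 0.61.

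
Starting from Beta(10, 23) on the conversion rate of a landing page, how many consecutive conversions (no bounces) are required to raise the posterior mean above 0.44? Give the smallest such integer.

After k conversions and 0 bounces the posterior is Beta(10+k, 23), with mean (10+k)/(10+23+k).
Set (10+k)/(33+k) > 0.44 and solve: k > (0.44·33 − 10)/(1 − 0.44) = 8.071.
The smallest integer exceeding 8.071 is 9.

k = 9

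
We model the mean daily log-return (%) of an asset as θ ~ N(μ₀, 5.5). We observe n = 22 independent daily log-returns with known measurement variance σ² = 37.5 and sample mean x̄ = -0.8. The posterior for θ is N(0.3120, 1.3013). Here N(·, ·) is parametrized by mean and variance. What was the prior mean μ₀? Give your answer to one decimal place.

With known observation variance, the Normal–Normal posterior has precision τ_n = τ₀ + n/σ² and mean μ_n = (τ₀μ₀ + (n/σ²)x̄)/τ_n.
Here τ₀ = 1/5.5 = 0.181818 and τ_data = 22/37.5 = 0.586667, so τ_n = 0.768485.
Rearranging for μ₀: μ₀ = (μ_n·τ_n − τ_data·x̄)/τ₀ = (0.3120·0.768485 − 0.586667·-0.8) / 0.181818 = 0.709101/0.181818 ≈ 3.9.

μ₀ = 3.9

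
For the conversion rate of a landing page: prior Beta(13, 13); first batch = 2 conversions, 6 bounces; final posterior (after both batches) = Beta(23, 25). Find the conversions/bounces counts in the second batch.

8 conversions and 6 bounces

Sequential conjugate updates are equivalent to a single update on the pooled data, so total successes = posterior α − prior α and total failures = posterior β − prior β.
Total across both batches: 23−13=10 conversions, 25−13=12 bounces.
Subtract the first batch: 10−2=8 conversions and 12−6=6 bounces.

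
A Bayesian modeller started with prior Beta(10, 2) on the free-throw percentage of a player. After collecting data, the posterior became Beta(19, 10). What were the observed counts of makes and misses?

9 makes and 8 misses

Beta is conjugate to the binomial likelihood: posterior = Beta(a+s, b+f).
So s = 19 − 10 = 9 and f = 10 − 2 = 8.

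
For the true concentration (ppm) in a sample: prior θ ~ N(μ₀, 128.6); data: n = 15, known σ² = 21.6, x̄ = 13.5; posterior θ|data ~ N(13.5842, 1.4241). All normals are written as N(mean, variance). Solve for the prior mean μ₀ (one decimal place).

μ₀ = 21.1

The posterior mean is a precision-weighted average: μ_n = (τ₀μ₀ + τ_data·x̄)/(τ₀+τ_data), with τ₀=1/σ₀² and τ_data=n/σ².
Here τ₀ = 1/128.6 = 0.007776 and τ_data = 15/21.6 = 0.694444, so τ_n = 0.702220.
Rearranging for μ₀: μ₀ = (μ_n·τ_n − τ_data·x̄)/τ₀ = (13.5842·0.702220 − 0.694444·13.5) / 0.007776 = 0.164103/0.007776 ≈ 21.1.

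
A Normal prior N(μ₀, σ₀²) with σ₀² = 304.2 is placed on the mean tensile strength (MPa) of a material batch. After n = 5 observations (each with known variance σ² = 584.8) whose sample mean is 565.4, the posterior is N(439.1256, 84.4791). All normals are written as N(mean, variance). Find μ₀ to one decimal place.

μ₀ = 110.7

With known observation variance, the Normal–Normal posterior has precision τ_n = τ₀ + n/σ² and mean μ_n = (τ₀μ₀ + (n/σ²)x̄)/τ_n.
Here τ₀ = 1/304.2 = 0.003287 and τ_data = 5/584.8 = 0.008550, so τ_n = 0.011837.
Rearranging for μ₀: μ₀ = (μ_n·τ_n − τ_data·x̄)/τ₀ = (439.1256·0.011837 − 0.008550·565.4) / 0.003287 = 0.363760/0.003287 ≈ 110.7.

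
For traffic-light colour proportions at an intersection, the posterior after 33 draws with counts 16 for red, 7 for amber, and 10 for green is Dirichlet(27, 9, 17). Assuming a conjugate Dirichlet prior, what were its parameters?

For a Dirichlet(α) prior with multinomial counts c, the posterior is Dirichlet(α + c) componentwise.
Subtract each count from the matching posterior parameter: 27−16=11, 9−7=2, 17−10=7.

Dirichlet(11, 2, 7)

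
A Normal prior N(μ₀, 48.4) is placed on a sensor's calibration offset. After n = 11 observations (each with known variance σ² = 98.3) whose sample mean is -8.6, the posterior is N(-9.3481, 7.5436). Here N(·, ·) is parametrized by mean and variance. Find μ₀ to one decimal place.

μ₀ = -13.4

The posterior mean is a precision-weighted average: μ_n = (τ₀μ₀ + τ_data·x̄)/(τ₀+τ_data), with τ₀=1/σ₀² and τ_data=n/σ².
Here τ₀ = 1/48.4 = 0.020661 and τ_data = 11/98.3 = 0.111902, so τ_n = 0.132563.
Rearranging for μ₀: μ₀ = (μ_n·τ_n − τ_data·x̄)/τ₀ = (-9.3481·0.132563 − 0.111902·-8.6) / 0.020661 = -0.276855/0.020661 ≈ -13.4.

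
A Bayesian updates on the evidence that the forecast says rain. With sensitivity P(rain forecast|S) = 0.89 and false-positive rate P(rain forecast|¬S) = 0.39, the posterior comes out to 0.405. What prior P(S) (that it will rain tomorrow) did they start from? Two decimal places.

In odds form, posterior odds = prior odds × likelihood ratio, so prior odds = posterior odds ÷ LR.
Posterior odds = 0.405/(1−0.405) = 0.6807. LR = 0.89/0.39 = 2.2821.
Prior odds = 0.6807/2.2821 = 0.2983, so P(S) = 0.2983/(1+0.2983) ≈ 0.23.

P(S) = 0.23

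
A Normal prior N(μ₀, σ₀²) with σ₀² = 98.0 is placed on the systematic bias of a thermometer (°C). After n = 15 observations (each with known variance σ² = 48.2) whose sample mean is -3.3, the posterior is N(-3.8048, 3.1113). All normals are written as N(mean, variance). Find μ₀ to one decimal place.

μ₀ = -19.2

With known observation variance, the Normal–Normal posterior has precision τ_n = τ₀ + n/σ² and mean μ_n = (τ₀μ₀ + (n/σ²)x̄)/τ_n.
Here τ₀ = 1/98.0 = 0.010204 and τ_data = 15/48.2 = 0.311203, so τ_n = 0.321407.
Rearranging for μ₀: μ₀ = (μ_n·τ_n − τ_data·x̄)/τ₀ = (-3.8048·0.321407 − 0.311203·-3.3) / 0.010204 = -0.195919/0.010204 ≈ -19.2.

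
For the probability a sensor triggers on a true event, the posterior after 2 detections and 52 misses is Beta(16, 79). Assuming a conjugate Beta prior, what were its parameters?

Beta(14, 27)

Beta is conjugate to the binomial likelihood: posterior = Beta(α+s, β+f).
Subtract the data counts: 16−2=14, 79−52=27.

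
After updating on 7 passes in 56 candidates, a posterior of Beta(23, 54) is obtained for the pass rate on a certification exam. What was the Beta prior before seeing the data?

A Beta(α, β) prior with s successes and f failures in binomial data gives a Beta(α+s, β+f) posterior.
So α = 23 − 7 = 16 and β = 54 − 49 = 5.

Beta(16, 5)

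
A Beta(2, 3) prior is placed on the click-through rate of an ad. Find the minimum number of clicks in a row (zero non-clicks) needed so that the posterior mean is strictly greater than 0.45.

After k clicks and 0 non-clicks the posterior is Beta(2+k, 3), with mean (2+k)/(2+3+k).
Set (2+k)/(5+k) > 0.45 and solve: k > (0.45·5 − 2)/(1 − 0.45) = 0.455.
The smallest integer exceeding 0.455 is 1.

k = 1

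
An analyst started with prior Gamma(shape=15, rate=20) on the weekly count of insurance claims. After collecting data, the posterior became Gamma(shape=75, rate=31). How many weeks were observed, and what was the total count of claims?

n = 11 weeks with total 60 claims

Gamma–Poisson conjugacy: posterior shape = α + Σxᵢ, posterior rate = β + n.
Matching: Σxᵢ = 75 − 15 = 60 and n = 31 − 20 = 11.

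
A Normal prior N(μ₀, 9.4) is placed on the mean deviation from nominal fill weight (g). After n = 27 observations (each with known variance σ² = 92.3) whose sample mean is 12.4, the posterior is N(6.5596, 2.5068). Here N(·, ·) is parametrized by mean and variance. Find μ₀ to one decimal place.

μ₀ = -9.5

The posterior mean is a precision-weighted average: μ_n = (τ₀μ₀ + τ_data·x̄)/(τ₀+τ_data), with τ₀=1/σ₀² and τ_data=n/σ².
Here τ₀ = 1/9.4 = 0.106383 and τ_data = 27/92.3 = 0.292524, so τ_n = 0.398907.
Rearranging for μ₀: μ₀ = (μ_n·τ_n − τ_data·x̄)/τ₀ = (6.5596·0.398907 − 0.292524·12.4) / 0.106383 = -1.010627/0.106383 ≈ -9.5.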